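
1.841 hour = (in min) 110.5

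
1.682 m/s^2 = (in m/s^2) 1.682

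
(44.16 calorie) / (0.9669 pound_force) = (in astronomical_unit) 2.872e-10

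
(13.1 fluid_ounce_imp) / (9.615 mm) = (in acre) 9.566e-06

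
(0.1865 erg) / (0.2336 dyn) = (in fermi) 7.984e+12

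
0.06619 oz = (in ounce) 0.06619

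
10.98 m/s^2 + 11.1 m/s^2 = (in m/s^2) 22.08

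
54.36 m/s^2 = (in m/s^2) 54.36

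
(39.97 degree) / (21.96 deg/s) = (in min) 0.03034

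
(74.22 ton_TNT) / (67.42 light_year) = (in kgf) 4.965e-08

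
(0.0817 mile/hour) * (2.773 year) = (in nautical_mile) 1725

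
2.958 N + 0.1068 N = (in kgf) 0.3125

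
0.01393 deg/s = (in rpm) 0.002322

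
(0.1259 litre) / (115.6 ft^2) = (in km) 1.172e-08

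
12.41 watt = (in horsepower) 0.01664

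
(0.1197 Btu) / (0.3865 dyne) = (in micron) 3.268e+13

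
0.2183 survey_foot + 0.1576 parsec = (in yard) 5.318e+15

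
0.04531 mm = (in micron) 45.31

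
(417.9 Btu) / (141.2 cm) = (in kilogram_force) 3.184e+04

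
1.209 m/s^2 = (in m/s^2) 1.209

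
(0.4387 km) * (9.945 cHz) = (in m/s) 43.63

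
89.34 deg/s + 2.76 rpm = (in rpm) 17.65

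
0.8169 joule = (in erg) 8.169e+06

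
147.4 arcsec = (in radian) 0.0007146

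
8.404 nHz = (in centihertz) 8.404e-07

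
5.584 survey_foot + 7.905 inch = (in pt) 5394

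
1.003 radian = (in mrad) 1003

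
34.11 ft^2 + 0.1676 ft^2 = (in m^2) 3.184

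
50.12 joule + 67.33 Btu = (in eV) 4.437e+23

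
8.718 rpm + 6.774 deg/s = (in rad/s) 1.031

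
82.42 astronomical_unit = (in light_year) 0.001303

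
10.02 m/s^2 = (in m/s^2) 10.02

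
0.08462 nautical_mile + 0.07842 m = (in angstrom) 1.568e+12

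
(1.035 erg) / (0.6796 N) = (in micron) 0.1523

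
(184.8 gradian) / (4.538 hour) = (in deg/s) 0.01018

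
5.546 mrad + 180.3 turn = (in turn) 180.3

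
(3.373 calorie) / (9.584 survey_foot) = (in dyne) 4.831e+05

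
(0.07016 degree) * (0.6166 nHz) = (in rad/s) 7.55e-13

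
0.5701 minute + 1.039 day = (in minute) 1497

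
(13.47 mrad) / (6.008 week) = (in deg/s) 2.124e-07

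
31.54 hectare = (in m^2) 3.154e+05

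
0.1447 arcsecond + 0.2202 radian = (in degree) 12.62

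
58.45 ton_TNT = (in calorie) 5.845e+10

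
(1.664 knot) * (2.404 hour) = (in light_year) 7.831e-13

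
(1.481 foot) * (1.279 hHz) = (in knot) 112.2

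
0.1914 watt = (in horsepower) 0.0002567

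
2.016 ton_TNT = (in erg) 8.435e+16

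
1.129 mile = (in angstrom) 1.817e+13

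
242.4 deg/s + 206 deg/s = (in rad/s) 7.826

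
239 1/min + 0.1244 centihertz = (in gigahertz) 3.985e-09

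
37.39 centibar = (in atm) 0.369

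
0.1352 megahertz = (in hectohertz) 1352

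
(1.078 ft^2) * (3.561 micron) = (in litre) 0.0003566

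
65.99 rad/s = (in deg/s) 3781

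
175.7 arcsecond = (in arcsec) 175.7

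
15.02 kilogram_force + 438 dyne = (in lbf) 33.11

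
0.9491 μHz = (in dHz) 9.491e-06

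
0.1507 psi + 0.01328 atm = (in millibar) 23.85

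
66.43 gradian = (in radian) 1.043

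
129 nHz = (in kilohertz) 1.29e-10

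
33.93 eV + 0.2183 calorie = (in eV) 5.701e+18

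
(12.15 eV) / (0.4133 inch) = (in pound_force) 4.169e-17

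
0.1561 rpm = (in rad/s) 0.01635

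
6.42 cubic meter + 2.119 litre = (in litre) 6422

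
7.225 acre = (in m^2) 2.924e+04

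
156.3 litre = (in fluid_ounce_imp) 5501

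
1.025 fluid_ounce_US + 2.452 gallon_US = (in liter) 9.312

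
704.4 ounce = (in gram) 1.997e+04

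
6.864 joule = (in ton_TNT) 1.641e-09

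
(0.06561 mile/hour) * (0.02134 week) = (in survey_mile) 0.2352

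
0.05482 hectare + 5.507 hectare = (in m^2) 5.562e+04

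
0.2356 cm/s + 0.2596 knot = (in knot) 0.2642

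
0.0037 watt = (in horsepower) 4.962e-06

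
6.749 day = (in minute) 9719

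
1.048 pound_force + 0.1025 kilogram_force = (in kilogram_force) 0.5779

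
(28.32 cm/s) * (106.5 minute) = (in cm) 1.81e+05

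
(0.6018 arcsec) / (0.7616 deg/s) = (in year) 6.96e-12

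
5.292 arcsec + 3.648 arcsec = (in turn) 6.898e-06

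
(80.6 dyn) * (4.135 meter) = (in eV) 2.08e+16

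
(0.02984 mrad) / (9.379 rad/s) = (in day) 3.682e-11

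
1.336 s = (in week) 2.209e-06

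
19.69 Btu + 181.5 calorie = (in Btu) 20.41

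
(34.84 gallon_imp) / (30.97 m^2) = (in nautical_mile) 2.761e-06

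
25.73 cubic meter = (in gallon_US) 6797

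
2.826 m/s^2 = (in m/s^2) 2.826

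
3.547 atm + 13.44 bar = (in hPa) 1.703e+04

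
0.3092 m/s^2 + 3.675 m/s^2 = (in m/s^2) 3.984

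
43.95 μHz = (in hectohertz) 4.395e-07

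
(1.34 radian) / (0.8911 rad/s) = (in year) 4.768e-08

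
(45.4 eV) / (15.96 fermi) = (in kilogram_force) 4.647e-05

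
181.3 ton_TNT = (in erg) 7.586e+18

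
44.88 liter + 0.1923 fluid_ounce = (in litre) 44.89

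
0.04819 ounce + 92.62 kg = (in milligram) 9.262e+07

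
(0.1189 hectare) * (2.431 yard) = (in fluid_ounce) 8.937e+07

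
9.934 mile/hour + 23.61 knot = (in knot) 32.24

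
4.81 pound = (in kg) 2.182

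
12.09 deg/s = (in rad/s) 0.211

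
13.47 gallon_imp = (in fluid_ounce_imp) 2155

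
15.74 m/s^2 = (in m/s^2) 15.74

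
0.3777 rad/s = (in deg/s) 21.64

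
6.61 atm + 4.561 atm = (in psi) 164.2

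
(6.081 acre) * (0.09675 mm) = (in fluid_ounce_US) 8.051e+04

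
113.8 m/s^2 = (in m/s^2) 113.8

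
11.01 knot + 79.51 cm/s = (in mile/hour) 14.45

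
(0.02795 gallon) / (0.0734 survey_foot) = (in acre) 1.169e-06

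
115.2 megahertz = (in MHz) 115.2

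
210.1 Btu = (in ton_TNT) 5.298e-05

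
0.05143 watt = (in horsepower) 6.897e-05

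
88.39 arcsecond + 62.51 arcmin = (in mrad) 18.61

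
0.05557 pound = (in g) 25.21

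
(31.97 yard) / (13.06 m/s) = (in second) 2.238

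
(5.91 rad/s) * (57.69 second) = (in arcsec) 7.033e+07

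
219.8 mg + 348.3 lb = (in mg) 1.58e+08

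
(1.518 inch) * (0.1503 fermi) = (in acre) 1.432e-21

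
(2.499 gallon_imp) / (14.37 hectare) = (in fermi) 7.906e+07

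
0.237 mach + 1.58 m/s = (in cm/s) 8228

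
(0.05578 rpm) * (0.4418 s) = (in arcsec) 532.3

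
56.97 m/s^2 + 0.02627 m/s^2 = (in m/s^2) 57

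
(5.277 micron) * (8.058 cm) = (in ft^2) 4.577e-06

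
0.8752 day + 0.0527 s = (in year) 0.002398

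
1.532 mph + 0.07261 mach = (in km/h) 91.47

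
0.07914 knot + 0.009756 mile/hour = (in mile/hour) 0.1008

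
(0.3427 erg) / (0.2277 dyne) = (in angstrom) 1.505e+08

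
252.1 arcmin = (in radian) 0.07333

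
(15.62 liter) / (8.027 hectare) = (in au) 1.301e-18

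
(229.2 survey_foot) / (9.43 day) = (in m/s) 8.574e-05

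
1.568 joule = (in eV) 9.787e+18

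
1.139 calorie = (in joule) 4.766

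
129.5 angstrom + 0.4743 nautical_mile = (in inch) 3.458e+04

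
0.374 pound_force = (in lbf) 0.374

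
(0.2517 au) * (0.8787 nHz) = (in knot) 64.31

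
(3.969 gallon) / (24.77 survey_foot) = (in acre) 4.917e-07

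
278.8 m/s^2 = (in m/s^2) 278.8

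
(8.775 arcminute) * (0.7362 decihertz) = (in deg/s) 0.01077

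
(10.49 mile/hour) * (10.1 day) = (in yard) 4.475e+06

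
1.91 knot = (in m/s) 0.9826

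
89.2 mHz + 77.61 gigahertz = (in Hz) 7.761e+10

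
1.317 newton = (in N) 1.317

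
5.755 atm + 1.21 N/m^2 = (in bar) 5.831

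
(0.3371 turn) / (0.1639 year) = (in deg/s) 2.348e-05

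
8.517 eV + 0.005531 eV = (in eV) 8.523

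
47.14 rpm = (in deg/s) 282.8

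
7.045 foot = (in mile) 0.001334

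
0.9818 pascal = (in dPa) 9.818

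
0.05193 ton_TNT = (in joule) 2.173e+08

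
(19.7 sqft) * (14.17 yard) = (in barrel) 149.2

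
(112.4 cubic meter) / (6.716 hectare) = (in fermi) 1.674e+12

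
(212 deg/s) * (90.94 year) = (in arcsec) 2.189e+15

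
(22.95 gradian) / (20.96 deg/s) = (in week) 1.629e-06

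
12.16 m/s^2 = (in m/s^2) 12.16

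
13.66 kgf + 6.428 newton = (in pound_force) 31.56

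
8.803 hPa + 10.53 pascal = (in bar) 0.008908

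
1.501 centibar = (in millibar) 15.01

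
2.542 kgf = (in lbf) 5.604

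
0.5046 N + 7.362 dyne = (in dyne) 5.047e+04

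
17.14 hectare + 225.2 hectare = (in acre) 598.8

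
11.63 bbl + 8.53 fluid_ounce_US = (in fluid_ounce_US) 6.253e+04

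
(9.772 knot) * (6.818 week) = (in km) 2.073e+04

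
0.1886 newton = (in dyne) 1.886e+04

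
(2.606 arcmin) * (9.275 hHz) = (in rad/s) 0.7031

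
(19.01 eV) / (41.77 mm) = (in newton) 7.292e-17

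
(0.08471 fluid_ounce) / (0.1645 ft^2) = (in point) 0.4647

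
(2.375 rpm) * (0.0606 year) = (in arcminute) 1.634e+09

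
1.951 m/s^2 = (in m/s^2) 1.951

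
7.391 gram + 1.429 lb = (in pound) 1.445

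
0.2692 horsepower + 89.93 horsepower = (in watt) 6.726e+04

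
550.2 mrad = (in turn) 0.08757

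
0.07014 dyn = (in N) 7.014e-07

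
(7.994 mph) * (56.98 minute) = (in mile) 7.592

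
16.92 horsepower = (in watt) 1.262e+04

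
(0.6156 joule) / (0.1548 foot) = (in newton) 13.05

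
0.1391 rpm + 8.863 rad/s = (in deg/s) 508.6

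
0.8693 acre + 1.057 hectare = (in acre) 3.481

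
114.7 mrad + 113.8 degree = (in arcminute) 7222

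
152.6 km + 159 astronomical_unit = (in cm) 2.379e+15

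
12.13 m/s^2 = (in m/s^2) 12.13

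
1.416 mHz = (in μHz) 1416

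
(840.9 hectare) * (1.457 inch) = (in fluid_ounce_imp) 1.095e+10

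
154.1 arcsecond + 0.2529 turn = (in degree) 91.09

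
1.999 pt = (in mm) 0.7052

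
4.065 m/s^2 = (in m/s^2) 4.065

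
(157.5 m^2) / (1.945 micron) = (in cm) 8.098e+09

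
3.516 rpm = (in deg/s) 21.1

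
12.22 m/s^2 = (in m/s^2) 12.22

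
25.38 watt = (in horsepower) 0.03404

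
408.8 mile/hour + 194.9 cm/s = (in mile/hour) 413.2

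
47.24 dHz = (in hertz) 4.724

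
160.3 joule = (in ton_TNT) 3.831e-08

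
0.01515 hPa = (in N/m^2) 1.515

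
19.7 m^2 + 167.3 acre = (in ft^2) 7.288e+06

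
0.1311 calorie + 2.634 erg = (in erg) 5.485e+06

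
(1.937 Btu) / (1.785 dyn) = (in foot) 3.756e+08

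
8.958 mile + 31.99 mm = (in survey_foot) 4.73e+04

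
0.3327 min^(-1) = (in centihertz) 0.5545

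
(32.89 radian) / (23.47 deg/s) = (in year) 2.546e-06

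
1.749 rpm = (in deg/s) 10.49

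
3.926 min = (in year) 7.47e-06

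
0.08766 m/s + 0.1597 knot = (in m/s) 0.1698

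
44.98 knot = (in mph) 51.76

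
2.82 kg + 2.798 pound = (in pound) 9.015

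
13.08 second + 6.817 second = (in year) 6.309e-07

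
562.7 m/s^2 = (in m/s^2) 562.7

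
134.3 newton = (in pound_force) 30.19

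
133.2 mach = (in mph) 1.015e+05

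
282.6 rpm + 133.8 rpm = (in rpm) 416.4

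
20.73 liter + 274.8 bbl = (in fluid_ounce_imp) 1.538e+06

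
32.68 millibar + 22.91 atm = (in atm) 22.94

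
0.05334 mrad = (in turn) 8.489e-06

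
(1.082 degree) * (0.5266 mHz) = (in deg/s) 0.0005698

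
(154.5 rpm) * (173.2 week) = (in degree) 9.71e+10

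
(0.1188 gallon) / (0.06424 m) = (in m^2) 0.007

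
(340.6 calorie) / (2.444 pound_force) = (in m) 131.1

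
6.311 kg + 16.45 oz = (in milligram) 6.777e+06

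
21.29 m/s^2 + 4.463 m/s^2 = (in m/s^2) 25.75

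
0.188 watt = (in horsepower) 0.0002521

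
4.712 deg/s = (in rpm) 0.7853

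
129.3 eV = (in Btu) 1.964e-20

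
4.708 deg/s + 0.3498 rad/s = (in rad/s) 0.432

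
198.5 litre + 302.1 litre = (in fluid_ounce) 1.693e+04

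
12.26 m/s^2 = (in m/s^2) 12.26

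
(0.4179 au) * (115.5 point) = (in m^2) 2.547e+09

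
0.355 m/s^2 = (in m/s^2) 0.355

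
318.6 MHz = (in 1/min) 1.912e+10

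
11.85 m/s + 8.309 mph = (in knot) 30.25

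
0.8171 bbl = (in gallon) 34.32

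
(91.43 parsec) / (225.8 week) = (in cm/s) 2.066e+12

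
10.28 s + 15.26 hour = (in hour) 15.26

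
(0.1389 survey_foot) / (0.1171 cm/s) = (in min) 0.6026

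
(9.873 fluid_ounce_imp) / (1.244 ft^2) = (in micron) 2427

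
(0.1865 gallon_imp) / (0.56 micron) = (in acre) 0.3741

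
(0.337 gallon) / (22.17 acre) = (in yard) 1.555e-08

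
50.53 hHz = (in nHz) 5.053e+12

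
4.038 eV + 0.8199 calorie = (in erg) 3.43e+07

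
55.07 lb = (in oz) 881.1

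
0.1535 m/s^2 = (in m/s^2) 0.1535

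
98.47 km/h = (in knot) 53.17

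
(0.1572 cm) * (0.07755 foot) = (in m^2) 3.716e-05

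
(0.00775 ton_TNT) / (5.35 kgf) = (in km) 618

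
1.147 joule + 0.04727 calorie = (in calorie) 0.3214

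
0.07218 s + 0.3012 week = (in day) 2.108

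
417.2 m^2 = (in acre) 0.1031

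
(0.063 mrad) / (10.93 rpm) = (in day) 6.371e-10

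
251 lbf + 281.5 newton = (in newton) 1398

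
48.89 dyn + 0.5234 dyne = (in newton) 0.0004941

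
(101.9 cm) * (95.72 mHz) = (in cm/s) 9.754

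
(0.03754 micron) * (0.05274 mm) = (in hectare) 1.98e-16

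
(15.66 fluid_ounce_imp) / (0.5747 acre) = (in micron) 0.1913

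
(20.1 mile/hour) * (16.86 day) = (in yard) 1.431e+07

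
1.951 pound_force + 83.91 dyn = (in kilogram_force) 0.885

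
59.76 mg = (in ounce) 0.002108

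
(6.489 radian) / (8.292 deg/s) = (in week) 7.414e-05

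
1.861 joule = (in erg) 1.861e+07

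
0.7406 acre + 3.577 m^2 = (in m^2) 3001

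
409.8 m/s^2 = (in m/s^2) 409.8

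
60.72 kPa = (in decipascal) 6.072e+05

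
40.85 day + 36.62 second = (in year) 0.1119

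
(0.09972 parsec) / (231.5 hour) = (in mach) 1.084e+07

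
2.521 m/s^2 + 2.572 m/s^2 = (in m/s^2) 5.093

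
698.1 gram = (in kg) 0.6981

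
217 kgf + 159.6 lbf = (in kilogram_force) 289.4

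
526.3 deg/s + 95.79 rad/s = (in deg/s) 6015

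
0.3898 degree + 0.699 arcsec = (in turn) 0.001083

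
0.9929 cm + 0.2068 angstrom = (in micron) 9929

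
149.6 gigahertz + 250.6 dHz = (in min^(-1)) 8.976e+12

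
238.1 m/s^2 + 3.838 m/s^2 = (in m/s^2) 241.9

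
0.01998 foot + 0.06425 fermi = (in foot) 0.01998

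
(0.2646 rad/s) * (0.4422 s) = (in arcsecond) 2.413e+04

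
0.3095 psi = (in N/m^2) 2134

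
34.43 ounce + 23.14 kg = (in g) 2.412e+04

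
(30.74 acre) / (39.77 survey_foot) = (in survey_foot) 3.367e+04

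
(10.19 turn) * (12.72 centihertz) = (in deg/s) 466.6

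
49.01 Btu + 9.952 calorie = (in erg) 5.175e+11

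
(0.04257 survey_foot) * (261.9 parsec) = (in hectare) 1.049e+13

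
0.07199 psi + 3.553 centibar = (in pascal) 4049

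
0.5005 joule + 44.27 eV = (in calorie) 0.1196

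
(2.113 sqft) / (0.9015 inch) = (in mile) 0.005327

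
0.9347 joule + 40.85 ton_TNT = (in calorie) 4.085e+10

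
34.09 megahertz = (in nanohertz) 3.409e+16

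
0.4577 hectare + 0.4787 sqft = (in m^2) 4577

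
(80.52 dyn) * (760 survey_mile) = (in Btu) 0.9335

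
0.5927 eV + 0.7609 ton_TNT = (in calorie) 7.609e+08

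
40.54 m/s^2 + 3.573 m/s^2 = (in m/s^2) 44.11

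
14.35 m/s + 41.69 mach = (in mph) 3.179e+04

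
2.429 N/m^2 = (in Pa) 2.429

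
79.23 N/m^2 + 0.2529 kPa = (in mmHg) 2.491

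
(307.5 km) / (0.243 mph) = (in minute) 4.718e+04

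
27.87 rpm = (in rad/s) 2.919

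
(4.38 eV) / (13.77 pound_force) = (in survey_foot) 3.759e-20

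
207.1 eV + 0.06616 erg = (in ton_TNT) 1.581e-18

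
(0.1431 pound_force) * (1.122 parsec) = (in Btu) 2.089e+13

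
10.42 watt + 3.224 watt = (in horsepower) 0.0183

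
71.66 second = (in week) 0.0001185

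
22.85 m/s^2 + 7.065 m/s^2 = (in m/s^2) 29.92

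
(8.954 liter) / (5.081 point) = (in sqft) 53.77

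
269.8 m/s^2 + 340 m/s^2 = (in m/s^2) 609.8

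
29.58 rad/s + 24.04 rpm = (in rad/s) 32.1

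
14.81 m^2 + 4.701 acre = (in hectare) 1.904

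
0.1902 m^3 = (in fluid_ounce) 6431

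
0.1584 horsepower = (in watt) 118.1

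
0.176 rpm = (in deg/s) 1.056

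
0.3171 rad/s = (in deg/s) 18.17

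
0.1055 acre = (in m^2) 426.9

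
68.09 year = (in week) 3550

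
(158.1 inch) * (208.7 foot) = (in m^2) 255.4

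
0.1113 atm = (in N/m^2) 1.128e+04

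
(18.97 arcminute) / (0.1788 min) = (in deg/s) 0.02947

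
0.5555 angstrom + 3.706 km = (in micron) 3.706e+09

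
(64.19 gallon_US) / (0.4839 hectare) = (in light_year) 5.308e-21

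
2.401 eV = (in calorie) 9.194e-20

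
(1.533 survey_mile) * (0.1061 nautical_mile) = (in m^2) 4.848e+05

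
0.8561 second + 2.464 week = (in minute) 2.484e+04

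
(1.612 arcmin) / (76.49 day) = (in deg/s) 4.065e-09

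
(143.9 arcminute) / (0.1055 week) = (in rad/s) 6.56e-07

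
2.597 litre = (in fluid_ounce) 87.82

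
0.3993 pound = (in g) 181.1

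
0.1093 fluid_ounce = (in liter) 0.003232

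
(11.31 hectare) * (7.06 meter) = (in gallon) 2.109e+08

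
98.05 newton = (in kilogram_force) 9.998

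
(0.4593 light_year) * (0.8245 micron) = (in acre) 8.853e+05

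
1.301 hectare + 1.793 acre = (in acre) 5.008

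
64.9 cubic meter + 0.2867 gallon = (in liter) 6.49e+04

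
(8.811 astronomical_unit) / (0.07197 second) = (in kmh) 6.593e+13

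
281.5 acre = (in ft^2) 1.226e+07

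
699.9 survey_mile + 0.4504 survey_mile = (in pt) 3.195e+09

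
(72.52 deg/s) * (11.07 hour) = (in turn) 8028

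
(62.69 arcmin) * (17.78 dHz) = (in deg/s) 1.858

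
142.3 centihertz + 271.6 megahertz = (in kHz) 2.716e+05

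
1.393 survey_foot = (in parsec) 1.376e-17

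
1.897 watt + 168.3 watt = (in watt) 170.2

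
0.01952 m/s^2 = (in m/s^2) 0.01952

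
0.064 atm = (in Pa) 6485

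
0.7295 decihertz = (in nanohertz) 7.295e+07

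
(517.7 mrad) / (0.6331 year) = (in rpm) 2.476e-07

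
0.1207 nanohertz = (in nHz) 0.1207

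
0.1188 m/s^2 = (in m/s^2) 0.1188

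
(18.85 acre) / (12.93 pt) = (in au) 0.0001118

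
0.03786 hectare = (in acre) 0.09355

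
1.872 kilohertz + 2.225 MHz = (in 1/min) 1.336e+08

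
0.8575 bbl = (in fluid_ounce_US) 4610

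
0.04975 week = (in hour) 8.358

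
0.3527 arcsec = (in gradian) 0.0001089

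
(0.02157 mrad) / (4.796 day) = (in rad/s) 5.205e-11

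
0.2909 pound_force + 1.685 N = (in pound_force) 0.6697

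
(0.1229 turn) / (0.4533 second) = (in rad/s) 1.704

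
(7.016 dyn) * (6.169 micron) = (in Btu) 4.102e-13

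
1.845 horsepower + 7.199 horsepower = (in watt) 6744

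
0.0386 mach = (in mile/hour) 29.4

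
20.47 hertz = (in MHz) 2.047e-05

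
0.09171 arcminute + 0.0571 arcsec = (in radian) 2.695e-05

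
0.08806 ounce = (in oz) 0.08806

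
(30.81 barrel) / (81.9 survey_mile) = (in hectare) 3.716e-09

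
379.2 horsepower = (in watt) 2.828e+05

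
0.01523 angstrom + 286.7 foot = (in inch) 3440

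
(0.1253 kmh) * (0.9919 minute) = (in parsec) 6.713e-17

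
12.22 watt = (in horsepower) 0.01639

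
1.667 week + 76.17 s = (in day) 11.67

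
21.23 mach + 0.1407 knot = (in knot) 1.405e+04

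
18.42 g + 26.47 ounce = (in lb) 1.695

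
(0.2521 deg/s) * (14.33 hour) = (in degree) 1.301e+04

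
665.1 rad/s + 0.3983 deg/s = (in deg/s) 3.811e+04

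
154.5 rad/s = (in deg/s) 8852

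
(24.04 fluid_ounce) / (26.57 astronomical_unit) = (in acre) 4.42e-20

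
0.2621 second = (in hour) 7.281e-05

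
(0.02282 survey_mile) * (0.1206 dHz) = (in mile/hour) 0.9908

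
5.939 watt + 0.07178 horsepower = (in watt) 59.47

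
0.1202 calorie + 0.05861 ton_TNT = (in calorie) 5.861e+07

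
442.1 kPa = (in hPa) 4421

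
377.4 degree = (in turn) 1.048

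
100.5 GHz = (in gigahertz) 100.5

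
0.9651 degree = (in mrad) 16.84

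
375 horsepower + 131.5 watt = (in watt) 2.798e+05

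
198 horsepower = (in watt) 1.476e+05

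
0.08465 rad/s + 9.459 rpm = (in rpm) 10.27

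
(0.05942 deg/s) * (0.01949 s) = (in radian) 2.021e-05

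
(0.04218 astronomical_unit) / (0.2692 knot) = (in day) 5.274e+05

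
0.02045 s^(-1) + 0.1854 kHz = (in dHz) 1854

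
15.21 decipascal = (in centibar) 0.001521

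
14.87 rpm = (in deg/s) 89.22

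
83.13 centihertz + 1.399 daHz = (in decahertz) 1.482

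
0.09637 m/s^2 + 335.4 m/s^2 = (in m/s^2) 335.5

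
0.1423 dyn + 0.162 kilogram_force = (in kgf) 0.162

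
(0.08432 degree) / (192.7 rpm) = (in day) 8.441e-10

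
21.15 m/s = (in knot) 41.11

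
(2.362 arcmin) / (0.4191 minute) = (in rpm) 0.0002609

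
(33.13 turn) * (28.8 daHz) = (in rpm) 5.725e+05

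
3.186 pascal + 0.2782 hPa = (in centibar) 0.03101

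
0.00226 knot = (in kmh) 0.004186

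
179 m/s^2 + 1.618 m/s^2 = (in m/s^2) 180.6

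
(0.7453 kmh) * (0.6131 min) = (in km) 0.007616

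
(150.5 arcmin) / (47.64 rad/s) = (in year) 2.914e-11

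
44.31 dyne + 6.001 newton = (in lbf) 1.349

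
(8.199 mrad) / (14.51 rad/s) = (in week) 9.343e-10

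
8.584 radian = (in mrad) 8584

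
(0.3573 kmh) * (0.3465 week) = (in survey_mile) 12.92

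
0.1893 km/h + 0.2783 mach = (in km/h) 341.3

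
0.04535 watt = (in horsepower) 6.082e-05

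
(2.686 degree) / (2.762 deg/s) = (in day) 1.126e-05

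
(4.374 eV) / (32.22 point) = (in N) 6.165e-17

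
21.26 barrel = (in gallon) 892.9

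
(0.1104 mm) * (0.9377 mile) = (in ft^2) 1.793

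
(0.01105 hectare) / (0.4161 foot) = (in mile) 0.5414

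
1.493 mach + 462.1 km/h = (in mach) 1.87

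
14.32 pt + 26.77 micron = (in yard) 0.005554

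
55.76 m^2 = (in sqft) 600.2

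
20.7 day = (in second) 1.788e+06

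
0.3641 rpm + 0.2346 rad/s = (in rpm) 2.604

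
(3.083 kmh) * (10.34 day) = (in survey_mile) 475.4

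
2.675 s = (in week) 4.423e-06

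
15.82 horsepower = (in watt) 1.18e+04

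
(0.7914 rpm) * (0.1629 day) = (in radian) 1166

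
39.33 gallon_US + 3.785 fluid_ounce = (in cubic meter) 0.149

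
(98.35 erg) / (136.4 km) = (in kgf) 7.353e-12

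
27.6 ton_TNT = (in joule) 1.155e+11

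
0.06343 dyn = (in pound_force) 1.426e-07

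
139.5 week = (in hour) 2.344e+04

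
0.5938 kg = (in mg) 5.938e+05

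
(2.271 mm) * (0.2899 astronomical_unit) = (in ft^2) 1.06e+09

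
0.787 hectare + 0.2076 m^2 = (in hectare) 0.787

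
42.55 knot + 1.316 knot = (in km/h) 81.24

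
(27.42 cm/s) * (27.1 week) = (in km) 4494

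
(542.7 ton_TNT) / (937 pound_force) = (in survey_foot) 1.787e+09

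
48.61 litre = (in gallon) 12.84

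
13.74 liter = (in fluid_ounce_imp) 483.6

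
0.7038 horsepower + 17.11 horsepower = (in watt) 1.328e+04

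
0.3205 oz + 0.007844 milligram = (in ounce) 0.3205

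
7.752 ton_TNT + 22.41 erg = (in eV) 2.024e+29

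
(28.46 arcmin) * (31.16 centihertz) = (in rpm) 0.02463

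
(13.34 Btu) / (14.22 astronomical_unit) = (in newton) 6.616e-09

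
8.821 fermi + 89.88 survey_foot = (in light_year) 2.896e-15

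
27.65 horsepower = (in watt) 2.062e+04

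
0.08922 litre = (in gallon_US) 0.02357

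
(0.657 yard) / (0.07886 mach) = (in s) 0.02237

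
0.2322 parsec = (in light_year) 0.7573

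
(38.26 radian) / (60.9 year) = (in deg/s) 1.141e-06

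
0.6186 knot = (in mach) 0.0009346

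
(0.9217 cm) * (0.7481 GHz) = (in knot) 1.34e+07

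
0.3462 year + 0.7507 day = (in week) 18.16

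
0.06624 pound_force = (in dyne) 2.947e+04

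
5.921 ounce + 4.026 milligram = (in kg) 0.1679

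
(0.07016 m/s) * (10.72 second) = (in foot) 2.468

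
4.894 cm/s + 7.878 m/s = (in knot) 15.41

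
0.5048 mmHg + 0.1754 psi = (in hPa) 12.77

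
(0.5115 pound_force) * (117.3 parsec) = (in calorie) 1.968e+18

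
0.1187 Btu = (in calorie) 29.93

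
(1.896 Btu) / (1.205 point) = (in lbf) 1.058e+06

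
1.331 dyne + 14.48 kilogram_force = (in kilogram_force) 14.48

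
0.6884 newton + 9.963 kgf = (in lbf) 22.12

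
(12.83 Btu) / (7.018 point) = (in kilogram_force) 5.575e+05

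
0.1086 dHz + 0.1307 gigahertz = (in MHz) 130.7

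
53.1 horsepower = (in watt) 3.96e+04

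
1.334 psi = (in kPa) 9.198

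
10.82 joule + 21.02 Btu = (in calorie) 5303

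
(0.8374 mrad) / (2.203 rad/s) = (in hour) 1.056e-07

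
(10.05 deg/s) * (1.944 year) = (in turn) 1.711e+06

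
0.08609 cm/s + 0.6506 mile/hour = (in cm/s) 29.17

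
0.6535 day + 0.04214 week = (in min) 1366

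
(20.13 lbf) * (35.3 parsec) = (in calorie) 2.331e+19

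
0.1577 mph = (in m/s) 0.0705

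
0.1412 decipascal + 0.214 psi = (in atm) 0.01456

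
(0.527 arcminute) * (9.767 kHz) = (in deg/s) 85.79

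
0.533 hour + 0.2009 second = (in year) 6.085e-05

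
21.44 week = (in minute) 2.161e+05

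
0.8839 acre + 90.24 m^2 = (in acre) 0.9062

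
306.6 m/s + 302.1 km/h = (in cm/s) 3.905e+04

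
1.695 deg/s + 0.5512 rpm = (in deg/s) 5.002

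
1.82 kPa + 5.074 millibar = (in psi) 0.3376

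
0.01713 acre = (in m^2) 69.32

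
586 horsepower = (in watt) 4.37e+05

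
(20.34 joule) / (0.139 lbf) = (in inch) 1295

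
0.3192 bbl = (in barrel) 0.3192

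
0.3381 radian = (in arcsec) 6.974e+04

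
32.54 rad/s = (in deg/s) 1864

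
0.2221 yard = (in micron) 2.031e+05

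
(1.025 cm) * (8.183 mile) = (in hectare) 0.0135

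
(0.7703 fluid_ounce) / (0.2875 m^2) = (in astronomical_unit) 5.297e-16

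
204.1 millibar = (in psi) 2.96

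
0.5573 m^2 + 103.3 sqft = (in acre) 0.002509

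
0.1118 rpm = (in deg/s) 0.6708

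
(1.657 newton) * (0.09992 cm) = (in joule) 0.001656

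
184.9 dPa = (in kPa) 0.01849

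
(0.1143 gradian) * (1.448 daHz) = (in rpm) 0.2483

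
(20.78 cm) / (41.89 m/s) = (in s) 0.004961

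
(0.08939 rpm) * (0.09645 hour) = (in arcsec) 6.704e+05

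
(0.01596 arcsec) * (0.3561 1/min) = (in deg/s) 2.631e-08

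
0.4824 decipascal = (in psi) 6.997e-06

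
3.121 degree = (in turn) 0.008669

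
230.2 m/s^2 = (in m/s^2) 230.2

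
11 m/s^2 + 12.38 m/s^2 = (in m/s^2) 23.38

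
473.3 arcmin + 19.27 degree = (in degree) 27.16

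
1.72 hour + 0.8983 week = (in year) 0.01742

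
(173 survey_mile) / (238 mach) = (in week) 5.681e-06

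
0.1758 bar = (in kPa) 17.58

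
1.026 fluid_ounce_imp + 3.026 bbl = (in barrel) 3.026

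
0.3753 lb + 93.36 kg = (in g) 9.353e+04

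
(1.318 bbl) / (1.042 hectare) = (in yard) 2.199e-05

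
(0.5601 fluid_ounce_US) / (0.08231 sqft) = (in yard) 0.002369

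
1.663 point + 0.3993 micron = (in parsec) 1.903e-20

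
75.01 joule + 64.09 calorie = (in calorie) 82.02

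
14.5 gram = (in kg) 0.0145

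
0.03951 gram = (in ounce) 0.001394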